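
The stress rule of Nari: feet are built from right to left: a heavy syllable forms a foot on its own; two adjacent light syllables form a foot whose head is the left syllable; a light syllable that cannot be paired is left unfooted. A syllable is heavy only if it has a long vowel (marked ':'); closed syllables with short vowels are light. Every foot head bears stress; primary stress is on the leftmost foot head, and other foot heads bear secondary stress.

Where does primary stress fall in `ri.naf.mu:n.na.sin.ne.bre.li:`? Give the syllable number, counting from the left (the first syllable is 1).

1

Weights: 1 ri L, 2 naf L, 3 mu:n H, 4 na L, 5 sin L, 6 ne L, 7 bre L, 8 li: H.
Parse right to left (heavy = foot alone; LL = one foot; stranded L unfooted): (ˈri.naf) (ˈmu:n) (ˈna.sin) (ˈne.bre) (ˈli:).
Foot heads: 1, 3, 4, 6, 8.
Primary stress on the leftmost head = syllable 1.
Primary stress: syllable 1 → ˈri.naf.mu:n.na.sin.ne.bre.li:.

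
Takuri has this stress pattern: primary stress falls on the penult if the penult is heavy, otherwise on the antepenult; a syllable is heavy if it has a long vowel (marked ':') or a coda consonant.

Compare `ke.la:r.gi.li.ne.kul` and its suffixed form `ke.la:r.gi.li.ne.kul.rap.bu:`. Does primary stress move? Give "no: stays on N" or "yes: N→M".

Base `ke.la:r.gi.li.ne.kul` (6 syllables):
  Weights: 4 li L, 5 ne L, 6 kul H.
  The penult (syllable 5, ne) is light, so stress falls on the antepenult (syllable 4, li).
  → primary stress on syllable 4.
Suffixed `ke.la:r.gi.li.ne.kul.rap.bu:` (8 syllables):
  Weights: 6 kul H, 7 rap H, 8 bu: H.
  The penult (syllable 7, rap) is heavy, so it takes stress.
  → primary stress on syllable 7.

yes: 4→7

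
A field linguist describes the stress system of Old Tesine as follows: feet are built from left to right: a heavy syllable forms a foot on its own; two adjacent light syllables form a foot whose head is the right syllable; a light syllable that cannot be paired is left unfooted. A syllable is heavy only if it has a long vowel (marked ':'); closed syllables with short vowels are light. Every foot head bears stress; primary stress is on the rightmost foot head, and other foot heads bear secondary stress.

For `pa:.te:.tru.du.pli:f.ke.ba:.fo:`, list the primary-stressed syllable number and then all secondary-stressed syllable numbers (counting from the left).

Weights: 1 pa: H, 2 te: H, 3 tru L, 4 du L, 5 pli:f H, 6 ke L, 7 ba: H, 8 fo: H.
Parse left to right (heavy = foot alone; LL = one foot; stranded L unfooted): (ˈpa:) (ˈte:) (tru.ˈdu) (ˈpli:f) ke (ˈba:) (ˈfo:).
Foot heads: 1, 2, 4, 5, 7, 8.
Primary stress on the rightmost head = syllable 8.
Secondary stress on 1, 2, 4, 5, 7: ˌpa:.ˌte:.tru.ˌdu.ˌpli:f.ke.ˌba:.ˈfo:.

primary 8, secondary 1, 2, 4, 5, 7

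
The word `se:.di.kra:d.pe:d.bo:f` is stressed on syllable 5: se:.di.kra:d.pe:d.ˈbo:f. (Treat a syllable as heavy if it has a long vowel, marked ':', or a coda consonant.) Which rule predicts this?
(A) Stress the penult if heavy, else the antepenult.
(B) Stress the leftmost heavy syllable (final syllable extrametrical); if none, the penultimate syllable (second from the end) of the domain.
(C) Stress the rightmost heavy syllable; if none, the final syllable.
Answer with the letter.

Rule A → syllable 4 (observed: 5).
Rule B → syllable 1 (observed: 5).
Rule C → syllable 5 ✓.

C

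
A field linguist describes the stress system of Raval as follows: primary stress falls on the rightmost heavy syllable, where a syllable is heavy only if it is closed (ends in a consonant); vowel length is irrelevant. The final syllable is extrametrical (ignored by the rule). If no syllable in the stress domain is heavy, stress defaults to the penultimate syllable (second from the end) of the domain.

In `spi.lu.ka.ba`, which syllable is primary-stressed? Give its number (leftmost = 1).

The final syllable (4, ba) is extrametrical; the stress domain is syllables 1–3.
Weights: 1 spi L, 2 lu L, 3 ka L.
No heavy syllable in the domain; default to the penultimate syllable (second from the end) of the domain = syllable 2.
Primary stress: syllable 2 → spi.ˈlu.ka.ba.

2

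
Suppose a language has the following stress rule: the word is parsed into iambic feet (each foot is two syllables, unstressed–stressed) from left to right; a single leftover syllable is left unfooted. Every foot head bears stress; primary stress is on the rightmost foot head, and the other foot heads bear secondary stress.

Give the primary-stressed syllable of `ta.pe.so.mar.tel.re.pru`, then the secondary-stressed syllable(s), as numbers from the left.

primary 6, secondary 2, 4

Parse left to right into iambic (σˈσ) feet: (ta.ˈpe) (so.ˈmar) (tel.ˈre) pru. Syllable 7 is left unfooted.
Foot heads (stressed positions): 2, 4, 6.
End Rule Rightmost: primary stress on the rightmost head = syllable 6.
Secondary stress on 2, 4: ta.ˌpe.so.ˌmar.tel.ˈre.pru.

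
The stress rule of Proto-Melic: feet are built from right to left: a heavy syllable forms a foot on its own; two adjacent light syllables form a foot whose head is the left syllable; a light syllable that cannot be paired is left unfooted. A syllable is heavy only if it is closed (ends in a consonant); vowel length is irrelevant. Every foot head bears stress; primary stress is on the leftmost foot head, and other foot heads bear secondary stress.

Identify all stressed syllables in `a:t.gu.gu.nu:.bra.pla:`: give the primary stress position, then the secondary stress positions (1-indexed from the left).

Weights: 1 a:t H, 2 gu L, 3 gu L, 4 nu: L, 5 bra L, 6 pla: L.
Parse right to left (heavy = foot alone; LL = one foot; stranded L unfooted): (ˈa:t) gu (ˈgu.nu:) (ˈbra.pla:).
Foot heads: 1, 3, 5.
Primary stress on the leftmost head = syllable 1.
Secondary stress on 3, 5: ˈa:t.gu.ˌgu.nu:.ˌbra.pla:.

primary 1, secondary 3, 5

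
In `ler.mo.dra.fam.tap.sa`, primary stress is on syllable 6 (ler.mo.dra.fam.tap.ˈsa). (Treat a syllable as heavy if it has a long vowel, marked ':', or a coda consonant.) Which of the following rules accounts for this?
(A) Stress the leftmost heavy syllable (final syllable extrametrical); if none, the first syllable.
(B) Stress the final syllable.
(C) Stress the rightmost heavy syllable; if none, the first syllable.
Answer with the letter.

Rule A → syllable 1 (observed: 6).
Rule B → syllable 6 ✓.
Rule C → syllable 5 (observed: 6).

B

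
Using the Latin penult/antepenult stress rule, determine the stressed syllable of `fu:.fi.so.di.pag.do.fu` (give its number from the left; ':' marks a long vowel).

Classical Latin: stress the penult if heavy (long vowel or closed), else the antepenult.
Weights: 5 pag H, 6 do L, 7 fu L.
The penult (syllable 6, do) is light, so stress falls on the antepenult (syllable 5, pag).
Stress on syllable 5: fu:.fi.so.di.ˈpag.do.fu.

5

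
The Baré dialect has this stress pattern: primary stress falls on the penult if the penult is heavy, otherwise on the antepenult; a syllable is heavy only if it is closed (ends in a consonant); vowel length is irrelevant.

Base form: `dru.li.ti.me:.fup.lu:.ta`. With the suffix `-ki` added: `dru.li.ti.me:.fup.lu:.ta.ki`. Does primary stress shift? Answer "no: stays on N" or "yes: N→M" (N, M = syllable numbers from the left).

Base `dru.li.ti.me:.fup.lu:.ta` (7 syllables):
  Weights: 5 fup H, 6 lu: L, 7 ta L.
  The penult (syllable 6, lu:) is light, so stress falls on the antepenult (syllable 5, fup).
  → primary stress on syllable 5.
Suffixed `dru.li.ti.me:.fup.lu:.ta.ki` (8 syllables):
  Weights: 6 lu: L, 7 ta L, 8 ki L.
  The penult (syllable 7, ta) is light, so stress falls on the antepenult (syllable 6, lu:).
  → primary stress on syllable 6.

yes: 5→6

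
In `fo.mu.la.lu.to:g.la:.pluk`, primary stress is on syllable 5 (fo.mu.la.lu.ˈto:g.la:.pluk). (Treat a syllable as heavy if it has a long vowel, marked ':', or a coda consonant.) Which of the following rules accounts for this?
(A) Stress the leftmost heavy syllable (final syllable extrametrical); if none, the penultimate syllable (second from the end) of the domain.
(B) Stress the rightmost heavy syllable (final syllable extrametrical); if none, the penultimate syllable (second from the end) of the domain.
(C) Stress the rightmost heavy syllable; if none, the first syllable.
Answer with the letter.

A

Rule A → syllable 5 ✓.
Rule B → syllable 6 (observed: 5).
Rule C → syllable 7 (observed: 5).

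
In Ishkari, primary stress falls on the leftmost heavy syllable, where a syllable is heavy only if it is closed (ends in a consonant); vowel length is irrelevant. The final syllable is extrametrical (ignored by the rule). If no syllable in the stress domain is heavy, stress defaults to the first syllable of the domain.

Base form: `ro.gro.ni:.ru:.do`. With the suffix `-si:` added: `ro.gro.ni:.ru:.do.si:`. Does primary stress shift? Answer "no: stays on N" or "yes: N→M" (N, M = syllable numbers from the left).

no: stays on 1

Base `ro.gro.ni:.ru:.do` (5 syllables):
  The final syllable (5, do) is extrametrical; the stress domain is syllables 1–4.
  Weights: 1 ro L, 2 gro L, 3 ni: L, 4 ru: L.
  No heavy syllable in the domain; default to the first syllable of the domain = syllable 1.
  → primary stress on syllable 1.
Suffixed `ro.gro.ni:.ru:.do.si:` (6 syllables):
  The final syllable (6, si:) is extrametrical; the stress domain is syllables 1–5.
  Weights: 1 ro L, 2 gro L, 3 ni: L, 4 ru: L, 5 do L.
  No heavy syllable in the domain; default to the first syllable of the domain = syllable 1.
  → primary stress on syllable 1.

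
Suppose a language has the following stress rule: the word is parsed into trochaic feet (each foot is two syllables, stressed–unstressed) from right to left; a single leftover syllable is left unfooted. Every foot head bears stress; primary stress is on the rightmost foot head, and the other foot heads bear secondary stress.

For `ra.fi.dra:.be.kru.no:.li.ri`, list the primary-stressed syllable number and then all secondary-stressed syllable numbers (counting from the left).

Parse right to left into trochaic (ˈσσ) feet: (ˈra.fi) (ˈdra:.be) (ˈkru.no:) (ˈli.ri).
Foot heads (stressed positions): 1, 3, 5, 7.
End Rule Rightmost: primary stress on the rightmost head = syllable 7.
Secondary stress on 1, 3, 5: ˌra.fi.ˌdra:.be.ˌkru.no:.ˈli.ri.

primary 7, secondary 1, 3, 5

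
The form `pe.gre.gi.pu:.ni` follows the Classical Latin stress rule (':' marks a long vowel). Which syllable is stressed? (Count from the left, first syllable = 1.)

Classical Latin: stress the penult if heavy (long vowel or closed), else the antepenult.
Weights: 3 gi L, 4 pu: H, 5 ni L.
The penult (syllable 4, pu:) is heavy, so it takes stress.
Stress on syllable 4: pe.gre.gi.ˈpu:.ni.

4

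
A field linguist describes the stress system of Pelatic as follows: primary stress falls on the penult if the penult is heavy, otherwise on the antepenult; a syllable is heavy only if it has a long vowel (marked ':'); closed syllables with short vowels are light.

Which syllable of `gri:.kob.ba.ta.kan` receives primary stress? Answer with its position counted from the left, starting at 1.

Weights: 3 ba L, 4 ta L, 5 kan L.
The penult (syllable 4, ta) is light, so stress falls on the antepenult (syllable 3, ba).
Primary stress: syllable 3 → gri:.kob.ˈba.ta.kan.

3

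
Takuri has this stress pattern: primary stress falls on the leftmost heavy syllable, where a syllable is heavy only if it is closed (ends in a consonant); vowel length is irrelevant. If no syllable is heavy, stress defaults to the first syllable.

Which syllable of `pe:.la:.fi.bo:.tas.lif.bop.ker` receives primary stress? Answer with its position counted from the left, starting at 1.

5

Weights: 1 pe: L, 2 la: L, 3 fi L, 4 bo: L, 5 tas H, 6 lif H, 7 bop H, 8 ker H.
Heavy syllables in the domain: 5, 6, 7, 8. The leftmost is syllable 5 (tas).
Primary stress: syllable 5 → pe:.la:.fi.bo:.ˈtas.lif.bop.ker.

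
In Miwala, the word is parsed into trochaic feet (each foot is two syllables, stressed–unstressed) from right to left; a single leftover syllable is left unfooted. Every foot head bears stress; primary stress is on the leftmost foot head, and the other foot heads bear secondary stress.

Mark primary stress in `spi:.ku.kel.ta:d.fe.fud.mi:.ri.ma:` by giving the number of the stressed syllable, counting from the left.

Parse right to left into trochaic (ˈσσ) feet: spi: (ˈku.kel) (ˈta:d.fe) (ˈfud.mi:) (ˈri.ma:). Syllable 1 is left unfooted.
Foot heads (stressed positions): 2, 4, 6, 8.
End Rule Leftmost: primary stress on the leftmost head = syllable 2.
Primary stress: syllable 2 → spi:.ˈku.kel.ta:d.fe.fud.mi:.ri.ma:.

2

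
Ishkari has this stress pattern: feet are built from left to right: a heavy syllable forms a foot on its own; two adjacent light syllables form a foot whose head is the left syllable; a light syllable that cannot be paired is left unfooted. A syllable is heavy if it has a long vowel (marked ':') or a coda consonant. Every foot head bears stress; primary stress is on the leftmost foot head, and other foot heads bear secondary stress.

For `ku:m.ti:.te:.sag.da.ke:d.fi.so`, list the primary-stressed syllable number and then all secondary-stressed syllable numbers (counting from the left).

primary 1, secondary 2, 3, 4, 6, 7

Weights: 1 ku:m H, 2 ti: H, 3 te: H, 4 sag H, 5 da L, 6 ke:d H, 7 fi L, 8 so L.
Parse left to right (heavy = foot alone; LL = one foot; stranded L unfooted): (ˈku:m) (ˈti:) (ˈte:) (ˈsag) da (ˈke:d) (ˈfi.so).
Foot heads: 1, 2, 3, 4, 6, 7.
Primary stress on the leftmost head = syllable 1.
Secondary stress on 2, 3, 4, 6, 7: ˈku:m.ˌti:.ˌte:.ˌsag.da.ˌke:d.ˌfi.so.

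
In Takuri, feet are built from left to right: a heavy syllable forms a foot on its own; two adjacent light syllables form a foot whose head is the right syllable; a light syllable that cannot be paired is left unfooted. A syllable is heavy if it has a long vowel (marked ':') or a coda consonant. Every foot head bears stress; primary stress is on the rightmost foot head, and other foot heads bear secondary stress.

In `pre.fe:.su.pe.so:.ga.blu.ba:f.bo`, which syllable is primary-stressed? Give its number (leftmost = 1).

8

Weights: 1 pre L, 2 fe: H, 3 su L, 4 pe L, 5 so: H, 6 ga L, 7 blu L, 8 ba:f H, 9 bo L.
Parse left to right (heavy = foot alone; LL = one foot; stranded L unfooted): pre (ˈfe:) (su.ˈpe) (ˈso:) (ga.ˈblu) (ˈba:f) bo.
Foot heads: 2, 4, 5, 7, 8.
Primary stress on the rightmost head = syllable 8.
Primary stress: syllable 8 → pre.fe:.su.pe.so:.ga.blu.ˈba:f.bo.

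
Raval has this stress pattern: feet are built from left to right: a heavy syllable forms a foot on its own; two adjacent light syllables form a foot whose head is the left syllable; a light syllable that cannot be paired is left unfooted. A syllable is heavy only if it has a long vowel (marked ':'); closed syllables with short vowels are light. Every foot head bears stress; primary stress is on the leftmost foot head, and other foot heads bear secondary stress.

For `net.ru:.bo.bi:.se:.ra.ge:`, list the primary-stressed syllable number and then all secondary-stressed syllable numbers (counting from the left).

primary 2, secondary 4, 5, 7

Weights: 1 net L, 2 ru: H, 3 bo L, 4 bi: H, 5 se: H, 6 ra L, 7 ge: H.
Parse left to right (heavy = foot alone; LL = one foot; stranded L unfooted): net (ˈru:) bo (ˈbi:) (ˈse:) ra (ˈge:).
Foot heads: 2, 4, 5, 7.
Primary stress on the leftmost head = syllable 2.
Secondary stress on 4, 5, 7: net.ˈru:.bo.ˌbi:.ˌse:.ra.ˌge:.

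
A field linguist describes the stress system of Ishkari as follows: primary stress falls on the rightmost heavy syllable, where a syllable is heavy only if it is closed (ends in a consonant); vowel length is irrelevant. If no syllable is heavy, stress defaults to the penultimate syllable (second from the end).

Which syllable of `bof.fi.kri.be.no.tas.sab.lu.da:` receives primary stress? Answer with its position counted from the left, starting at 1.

7

Weights: 1 bof H, 2 fi L, 3 kri L, 4 be L, 5 no L, 6 tas H, 7 sab H, 8 lu L, 9 da: L.
Heavy syllables in the domain: 1, 6, 7. The rightmost is syllable 7 (sab).
Primary stress: syllable 7 → bof.fi.kri.be.no.tas.ˈsab.lu.da:.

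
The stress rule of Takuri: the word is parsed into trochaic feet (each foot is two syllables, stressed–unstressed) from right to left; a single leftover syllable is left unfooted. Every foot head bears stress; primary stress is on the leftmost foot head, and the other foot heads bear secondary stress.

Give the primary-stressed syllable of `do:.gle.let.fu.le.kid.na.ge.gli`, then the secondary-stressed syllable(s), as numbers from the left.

Parse right to left into trochaic (ˈσσ) feet: do: (ˈgle.let) (ˈfu.le) (ˈkid.na) (ˈge.gli). Syllable 1 is left unfooted.
Foot heads (stressed positions): 2, 4, 6, 8.
End Rule Leftmost: primary stress on the leftmost head = syllable 2.
Secondary stress on 4, 6, 8: do:.ˈgle.let.ˌfu.le.ˌkid.na.ˌge.gli.

primary 2, secondary 4, 6, 8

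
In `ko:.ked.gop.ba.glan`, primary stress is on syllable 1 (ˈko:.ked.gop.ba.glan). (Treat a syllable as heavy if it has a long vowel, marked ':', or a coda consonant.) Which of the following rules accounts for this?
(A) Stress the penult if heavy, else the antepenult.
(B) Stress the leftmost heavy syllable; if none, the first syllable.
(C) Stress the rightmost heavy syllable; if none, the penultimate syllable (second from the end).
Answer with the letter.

Rule A → syllable 3 (observed: 1).
Rule B → syllable 1 ✓.
Rule C → syllable 5 (observed: 1).

B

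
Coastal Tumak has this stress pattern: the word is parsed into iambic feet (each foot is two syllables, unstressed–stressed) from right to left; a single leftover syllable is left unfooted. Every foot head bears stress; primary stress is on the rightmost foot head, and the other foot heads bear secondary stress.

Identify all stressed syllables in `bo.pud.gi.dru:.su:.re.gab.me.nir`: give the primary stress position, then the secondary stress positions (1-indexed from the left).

primary 9, secondary 3, 5, 7

Parse right to left into iambic (σˈσ) feet: bo (pud.ˈgi) (dru:.ˈsu:) (re.ˈgab) (me.ˈnir). Syllable 1 is left unfooted.
Foot heads (stressed positions): 3, 5, 7, 9.
End Rule Rightmost: primary stress on the rightmost head = syllable 9.
Secondary stress on 3, 5, 7: bo.pud.ˌgi.dru:.ˌsu:.re.ˌgab.me.ˈnir.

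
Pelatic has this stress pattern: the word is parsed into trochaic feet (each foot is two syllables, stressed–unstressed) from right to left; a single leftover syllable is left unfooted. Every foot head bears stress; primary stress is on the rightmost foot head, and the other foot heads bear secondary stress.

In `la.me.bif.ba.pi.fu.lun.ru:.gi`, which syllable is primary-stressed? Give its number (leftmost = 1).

8

Parse right to left into trochaic (ˈσσ) feet: la (ˈme.bif) (ˈba.pi) (ˈfu.lun) (ˈru:.gi). Syllable 1 is left unfooted.
Foot heads (stressed positions): 2, 4, 6, 8.
End Rule Rightmost: primary stress on the rightmost head = syllable 8.
Primary stress: syllable 8 → la.me.bif.ba.pi.fu.lun.ˈru:.gi.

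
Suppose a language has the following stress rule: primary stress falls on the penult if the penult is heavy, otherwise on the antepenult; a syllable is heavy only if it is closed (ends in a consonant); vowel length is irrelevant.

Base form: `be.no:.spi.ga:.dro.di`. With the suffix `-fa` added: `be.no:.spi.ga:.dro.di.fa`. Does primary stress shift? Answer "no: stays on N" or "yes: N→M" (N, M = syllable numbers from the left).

yes: 4→5

Base `be.no:.spi.ga:.dro.di` (6 syllables):
  Weights: 4 ga: L, 5 dro L, 6 di L.
  The penult (syllable 5, dro) is light, so stress falls on the antepenult (syllable 4, ga:).
  → primary stress on syllable 4.
Suffixed `be.no:.spi.ga:.dro.di.fa` (7 syllables):
  Weights: 5 dro L, 6 di L, 7 fa L.
  The penult (syllable 6, di) is light, so stress falls on the antepenult (syllable 5, dro).
  → primary stress on syllable 5.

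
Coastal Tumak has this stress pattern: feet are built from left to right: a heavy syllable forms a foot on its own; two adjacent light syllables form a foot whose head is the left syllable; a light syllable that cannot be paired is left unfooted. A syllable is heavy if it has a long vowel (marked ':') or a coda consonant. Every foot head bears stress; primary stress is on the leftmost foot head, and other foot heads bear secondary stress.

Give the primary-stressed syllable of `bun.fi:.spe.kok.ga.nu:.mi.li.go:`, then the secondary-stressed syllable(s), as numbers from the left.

primary 1, secondary 2, 4, 6, 7, 9

Weights: 1 bun H, 2 fi: H, 3 spe L, 4 kok H, 5 ga L, 6 nu: H, 7 mi L, 8 li L, 9 go: H.
Parse left to right (heavy = foot alone; LL = one foot; stranded L unfooted): (ˈbun) (ˈfi:) spe (ˈkok) ga (ˈnu:) (ˈmi.li) (ˈgo:).
Foot heads: 1, 2, 4, 6, 7, 9.
Primary stress on the leftmost head = syllable 1.
Secondary stress on 2, 4, 6, 7, 9: ˈbun.ˌfi:.spe.ˌkok.ga.ˌnu:.ˌmi.li.ˌgo:.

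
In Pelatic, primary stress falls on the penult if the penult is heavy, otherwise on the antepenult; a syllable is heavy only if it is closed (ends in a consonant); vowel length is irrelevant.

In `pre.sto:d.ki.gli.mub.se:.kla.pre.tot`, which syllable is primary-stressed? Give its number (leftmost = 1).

7

Weights: 7 kla L, 8 pre L, 9 tot H.
The penult (syllable 8, pre) is light, so stress falls on the antepenult (syllable 7, kla).
Primary stress: syllable 7 → pre.sto:d.ki.gli.mub.se:.ˈkla.pre.tot.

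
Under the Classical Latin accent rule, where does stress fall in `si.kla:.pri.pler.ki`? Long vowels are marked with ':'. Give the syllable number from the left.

Classical Latin: stress the penult if heavy (long vowel or closed), else the antepenult.
Weights: 3 pri L, 4 pler H, 5 ki L.
The penult (syllable 4, pler) is heavy, so it takes stress.
Stress on syllable 4: si.kla:.pri.ˈpler.ki.

4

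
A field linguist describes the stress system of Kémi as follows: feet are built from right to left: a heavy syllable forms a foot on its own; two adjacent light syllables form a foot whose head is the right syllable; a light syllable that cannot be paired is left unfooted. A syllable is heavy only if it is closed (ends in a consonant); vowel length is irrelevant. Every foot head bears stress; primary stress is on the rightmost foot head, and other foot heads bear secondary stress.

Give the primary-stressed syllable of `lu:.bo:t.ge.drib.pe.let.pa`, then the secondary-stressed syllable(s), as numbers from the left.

primary 6, secondary 2, 4

Weights: 1 lu: L, 2 bo:t H, 3 ge L, 4 drib H, 5 pe L, 6 let H, 7 pa L.
Parse right to left (heavy = foot alone; LL = one foot; stranded L unfooted): lu: (ˈbo:t) ge (ˈdrib) pe (ˈlet) pa.
Foot heads: 2, 4, 6.
Primary stress on the rightmost head = syllable 6.
Secondary stress on 2, 4: lu:.ˌbo:t.ge.ˌdrib.pe.ˈlet.pa.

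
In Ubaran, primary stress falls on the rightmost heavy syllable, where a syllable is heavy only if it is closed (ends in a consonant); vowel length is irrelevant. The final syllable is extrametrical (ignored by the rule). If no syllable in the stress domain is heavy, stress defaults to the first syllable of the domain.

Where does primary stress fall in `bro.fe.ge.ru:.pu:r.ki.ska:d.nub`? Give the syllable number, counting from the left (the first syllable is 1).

The final syllable (8, nub) is extrametrical; the stress domain is syllables 1–7.
Weights: 1 bro L, 2 fe L, 3 ge L, 4 ru: L, 5 pu:r H, 6 ki L, 7 ska:d H.
Heavy syllables in the domain: 5, 7. The rightmost is syllable 7 (ska:d).
Primary stress: syllable 7 → bro.fe.ge.ru:.pu:r.ki.ˈska:d.nub.

7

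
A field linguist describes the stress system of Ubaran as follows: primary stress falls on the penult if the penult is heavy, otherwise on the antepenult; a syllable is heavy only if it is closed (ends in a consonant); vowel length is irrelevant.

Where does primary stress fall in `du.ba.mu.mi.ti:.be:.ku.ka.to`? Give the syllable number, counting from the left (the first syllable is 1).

Weights: 7 ku L, 8 ka L, 9 to L.
The penult (syllable 8, ka) is light, so stress falls on the antepenult (syllable 7, ku).
Primary stress: syllable 7 → du.ba.mu.mi.ti:.be:.ˈku.ka.to.

7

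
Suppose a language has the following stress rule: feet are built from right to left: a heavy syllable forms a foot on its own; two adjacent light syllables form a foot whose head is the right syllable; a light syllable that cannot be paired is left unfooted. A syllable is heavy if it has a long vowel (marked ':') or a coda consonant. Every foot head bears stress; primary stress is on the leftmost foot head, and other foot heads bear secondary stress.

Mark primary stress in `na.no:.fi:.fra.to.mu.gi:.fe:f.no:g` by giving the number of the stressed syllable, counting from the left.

2

Weights: 1 na L, 2 no: H, 3 fi: H, 4 fra L, 5 to L, 6 mu L, 7 gi: H, 8 fe:f H, 9 no:g H.
Parse right to left (heavy = foot alone; LL = one foot; stranded L unfooted): na (ˈno:) (ˈfi:) fra (to.ˈmu) (ˈgi:) (ˈfe:f) (ˈno:g).
Foot heads: 2, 3, 6, 7, 8, 9.
Primary stress on the leftmost head = syllable 2.
Primary stress: syllable 2 → na.ˈno:.fi:.fra.to.mu.gi:.fe:f.no:g.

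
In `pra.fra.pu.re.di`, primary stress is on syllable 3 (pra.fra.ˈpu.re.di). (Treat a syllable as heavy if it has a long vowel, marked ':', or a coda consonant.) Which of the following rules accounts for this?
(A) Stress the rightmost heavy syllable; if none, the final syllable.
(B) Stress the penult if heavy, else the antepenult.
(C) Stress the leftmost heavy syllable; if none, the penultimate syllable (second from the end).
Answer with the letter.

Rule A → syllable 5 (observed: 3).
Rule B → syllable 3 ✓.
Rule C → syllable 4 (observed: 3).

B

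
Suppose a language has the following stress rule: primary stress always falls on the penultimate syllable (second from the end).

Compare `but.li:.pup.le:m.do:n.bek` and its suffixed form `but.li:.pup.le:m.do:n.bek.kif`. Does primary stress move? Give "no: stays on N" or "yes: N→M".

yes: 5→6

Base `but.li:.pup.le:m.do:n.bek` (6 syllables):
  The word has 6 syllables; the penultimate syllable (second from the end) is syllable 5 (do:n).
  → primary stress on syllable 5.
Suffixed `but.li:.pup.le:m.do:n.bek.kif` (7 syllables):
  The word has 7 syllables; the penultimate syllable (second from the end) is syllable 6 (bek).
  → primary stress on syllable 6.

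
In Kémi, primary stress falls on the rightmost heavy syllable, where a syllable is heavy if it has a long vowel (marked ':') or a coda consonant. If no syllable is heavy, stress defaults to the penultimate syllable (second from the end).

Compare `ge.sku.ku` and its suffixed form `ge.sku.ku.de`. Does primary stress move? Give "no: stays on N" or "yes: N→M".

Base `ge.sku.ku` (3 syllables):
  Weights: 1 ge L, 2 sku L, 3 ku L.
  No heavy syllable in the domain; default to the penultimate syllable (second from the end) = syllable 2.
  → primary stress on syllable 2.
Suffixed `ge.sku.ku.de` (4 syllables):
  Weights: 1 ge L, 2 sku L, 3 ku L, 4 de L.
  No heavy syllable in the domain; default to the penultimate syllable (second from the end) = syllable 3.
  → primary stress on syllable 3.

yes: 2→3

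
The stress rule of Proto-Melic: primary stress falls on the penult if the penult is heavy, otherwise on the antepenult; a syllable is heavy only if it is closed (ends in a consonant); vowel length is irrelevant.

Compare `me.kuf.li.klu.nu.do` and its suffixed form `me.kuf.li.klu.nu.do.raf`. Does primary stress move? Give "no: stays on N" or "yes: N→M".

Base `me.kuf.li.klu.nu.do` (6 syllables):
  Weights: 4 klu L, 5 nu L, 6 do L.
  The penult (syllable 5, nu) is light, so stress falls on the antepenult (syllable 4, klu).
  → primary stress on syllable 4.
Suffixed `me.kuf.li.klu.nu.do.raf` (7 syllables):
  Weights: 5 nu L, 6 do L, 7 raf H.
  The penult (syllable 6, do) is light, so stress falls on the antepenult (syllable 5, nu).
  → primary stress on syllable 5.

yes: 4→5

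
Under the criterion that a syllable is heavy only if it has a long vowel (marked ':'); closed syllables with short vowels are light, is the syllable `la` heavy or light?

light

`la`: short vowel, open (no coda). Short vowel → light.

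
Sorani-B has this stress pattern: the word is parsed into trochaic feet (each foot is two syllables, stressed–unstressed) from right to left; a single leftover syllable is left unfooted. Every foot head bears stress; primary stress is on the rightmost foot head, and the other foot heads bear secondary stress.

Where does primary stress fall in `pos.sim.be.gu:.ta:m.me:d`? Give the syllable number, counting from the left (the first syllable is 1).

5

Parse right to left into trochaic (ˈσσ) feet: (ˈpos.sim) (ˈbe.gu:) (ˈta:m.me:d).
Foot heads (stressed positions): 1, 3, 5.
End Rule Rightmost: primary stress on the rightmost head = syllable 5.
Primary stress: syllable 5 → pos.sim.be.gu:.ˈta:m.me:d.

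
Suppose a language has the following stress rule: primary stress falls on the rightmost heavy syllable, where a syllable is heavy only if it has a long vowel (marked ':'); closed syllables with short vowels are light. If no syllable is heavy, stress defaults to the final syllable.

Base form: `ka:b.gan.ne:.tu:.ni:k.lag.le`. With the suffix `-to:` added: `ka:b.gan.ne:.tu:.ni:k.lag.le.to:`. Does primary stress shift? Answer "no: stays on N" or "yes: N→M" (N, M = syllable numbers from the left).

yes: 5→8

Base `ka:b.gan.ne:.tu:.ni:k.lag.le` (7 syllables):
  Weights: 1 ka:b H, 2 gan L, 3 ne: H, 4 tu: H, 5 ni:k H, 6 lag L, 7 le L.
  Heavy syllables in the domain: 1, 3, 4, 5. The rightmost is syllable 5 (ni:k).
  → primary stress on syllable 5.
Suffixed `ka:b.gan.ne:.tu:.ni:k.lag.le.to:` (8 syllables):
  Weights: 1 ka:b H, 2 gan L, 3 ne: H, 4 tu: H, 5 ni:k H, 6 lag L, 7 le L, 8 to: H.
  Heavy syllables in the domain: 1, 3, 4, 5, 8. The rightmost is syllable 8 (to:).
  → primary stress on syllable 8.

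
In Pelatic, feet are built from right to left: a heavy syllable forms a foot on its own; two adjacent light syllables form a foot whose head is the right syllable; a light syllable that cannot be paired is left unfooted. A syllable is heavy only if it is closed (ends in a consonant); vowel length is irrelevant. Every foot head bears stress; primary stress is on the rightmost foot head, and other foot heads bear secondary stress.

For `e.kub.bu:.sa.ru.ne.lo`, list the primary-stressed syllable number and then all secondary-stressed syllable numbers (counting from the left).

Weights: 1 e L, 2 kub H, 3 bu: L, 4 sa L, 5 ru L, 6 ne L, 7 lo L.
Parse right to left (heavy = foot alone; LL = one foot; stranded L unfooted): e (ˈkub) bu: (sa.ˈru) (ne.ˈlo).
Foot heads: 2, 5, 7.
Primary stress on the rightmost head = syllable 7.
Secondary stress on 2, 5: e.ˌkub.bu:.sa.ˌru.ne.ˈlo.

primary 7, secondary 2, 5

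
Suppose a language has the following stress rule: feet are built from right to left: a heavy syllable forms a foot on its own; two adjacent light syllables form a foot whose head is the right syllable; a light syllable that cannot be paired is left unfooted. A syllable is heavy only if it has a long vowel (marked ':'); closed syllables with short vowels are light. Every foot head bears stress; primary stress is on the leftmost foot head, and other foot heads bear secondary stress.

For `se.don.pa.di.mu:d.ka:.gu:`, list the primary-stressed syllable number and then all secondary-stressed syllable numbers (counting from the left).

primary 2, secondary 4, 5, 6, 7

Weights: 1 se L, 2 don L, 3 pa L, 4 di L, 5 mu:d H, 6 ka: H, 7 gu: H.
Parse right to left (heavy = foot alone; LL = one foot; stranded L unfooted): (se.ˈdon) (pa.ˈdi) (ˈmu:d) (ˈka:) (ˈgu:).
Foot heads: 2, 4, 5, 6, 7.
Primary stress on the leftmost head = syllable 2.
Secondary stress on 4, 5, 6, 7: se.ˈdon.pa.ˌdi.ˌmu:d.ˌka:.ˌgu:.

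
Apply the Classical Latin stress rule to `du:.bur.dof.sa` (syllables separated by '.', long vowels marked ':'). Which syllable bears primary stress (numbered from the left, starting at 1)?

Classical Latin: stress the penult if heavy (long vowel or closed), else the antepenult.
Weights: 2 bur H, 3 dof H, 4 sa L.
The penult (syllable 3, dof) is heavy, so it takes stress.
Stress on syllable 3: du:.bur.ˈdof.sa.

3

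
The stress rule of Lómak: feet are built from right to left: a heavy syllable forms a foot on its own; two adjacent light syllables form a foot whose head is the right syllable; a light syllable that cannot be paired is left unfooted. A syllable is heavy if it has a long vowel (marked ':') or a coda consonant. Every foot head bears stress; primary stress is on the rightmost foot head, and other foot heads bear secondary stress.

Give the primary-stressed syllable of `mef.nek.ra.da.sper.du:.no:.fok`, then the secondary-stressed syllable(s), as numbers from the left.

Weights: 1 mef H, 2 nek H, 3 ra L, 4 da L, 5 sper H, 6 du: H, 7 no: H, 8 fok H.
Parse right to left (heavy = foot alone; LL = one foot; stranded L unfooted): (ˈmef) (ˈnek) (ra.ˈda) (ˈsper) (ˈdu:) (ˈno:) (ˈfok).
Foot heads: 1, 2, 4, 5, 6, 7, 8.
Primary stress on the rightmost head = syllable 8.
Secondary stress on 1, 2, 4, 5, 6, 7: ˌmef.ˌnek.ra.ˌda.ˌsper.ˌdu:.ˌno:.ˈfok.

primary 8, secondary 1, 2, 4, 5, 6, 7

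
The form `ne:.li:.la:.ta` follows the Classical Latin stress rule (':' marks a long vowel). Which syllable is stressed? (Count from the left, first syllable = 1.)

3

Classical Latin: stress the penult if heavy (long vowel or closed), else the antepenult.
Weights: 2 li: H, 3 la: H, 4 ta L.
The penult (syllable 3, la:) is heavy, so it takes stress.
Stress on syllable 3: ne:.li:.ˈla:.ta.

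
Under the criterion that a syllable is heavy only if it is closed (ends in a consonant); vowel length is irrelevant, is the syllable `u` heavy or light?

light

`u`: short vowel, open (no coda). Open (no coda) → light.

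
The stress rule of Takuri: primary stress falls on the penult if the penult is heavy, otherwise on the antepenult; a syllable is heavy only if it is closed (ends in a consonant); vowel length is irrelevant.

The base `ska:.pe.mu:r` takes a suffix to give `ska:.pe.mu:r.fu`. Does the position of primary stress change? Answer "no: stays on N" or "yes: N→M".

yes: 1→3

Base `ska:.pe.mu:r` (3 syllables):
  Weights: 1 ska: L, 2 pe L, 3 mu:r H.
  The penult (syllable 2, pe) is light, so stress falls on the antepenult (syllable 1, ska:).
  → primary stress on syllable 1.
Suffixed `ska:.pe.mu:r.fu` (4 syllables):
  Weights: 2 pe L, 3 mu:r H, 4 fu L.
  The penult (syllable 3, mu:r) is heavy, so it takes stress.
  → primary stress on syllable 3.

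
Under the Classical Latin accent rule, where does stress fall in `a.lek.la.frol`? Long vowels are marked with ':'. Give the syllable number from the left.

2

Classical Latin: stress the penult if heavy (long vowel or closed), else the antepenult.
Weights: 2 lek H, 3 la L, 4 frol H.
The penult (syllable 3, la) is light, so stress falls on the antepenult (syllable 2, lek).
Stress on syllable 2: a.ˈlek.la.frol.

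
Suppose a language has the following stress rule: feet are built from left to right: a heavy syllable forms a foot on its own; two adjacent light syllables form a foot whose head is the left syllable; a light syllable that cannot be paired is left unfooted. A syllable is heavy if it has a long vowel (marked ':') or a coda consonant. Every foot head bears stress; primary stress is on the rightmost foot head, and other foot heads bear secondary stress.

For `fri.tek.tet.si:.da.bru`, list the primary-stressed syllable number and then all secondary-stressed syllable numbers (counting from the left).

primary 5, secondary 2, 3, 4

Weights: 1 fri L, 2 tek H, 3 tet H, 4 si: H, 5 da L, 6 bru L.
Parse left to right (heavy = foot alone; LL = one foot; stranded L unfooted): fri (ˈtek) (ˈtet) (ˈsi:) (ˈda.bru).
Foot heads: 2, 3, 4, 5.
Primary stress on the rightmost head = syllable 5.
Secondary stress on 2, 3, 4: fri.ˌtek.ˌtet.ˌsi:.ˈda.bru.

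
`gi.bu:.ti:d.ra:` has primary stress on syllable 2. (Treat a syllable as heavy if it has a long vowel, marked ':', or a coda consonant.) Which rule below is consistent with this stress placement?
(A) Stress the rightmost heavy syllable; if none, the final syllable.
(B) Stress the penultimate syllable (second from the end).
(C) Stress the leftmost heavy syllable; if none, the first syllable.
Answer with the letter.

Rule A → syllable 4 (observed: 2).
Rule B → syllable 3 (observed: 2).
Rule C → syllable 2 ✓.

C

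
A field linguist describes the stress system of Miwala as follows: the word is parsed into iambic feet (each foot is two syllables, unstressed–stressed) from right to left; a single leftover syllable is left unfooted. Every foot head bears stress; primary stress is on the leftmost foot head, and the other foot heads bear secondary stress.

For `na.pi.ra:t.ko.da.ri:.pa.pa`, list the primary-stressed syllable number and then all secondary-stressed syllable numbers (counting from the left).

primary 2, secondary 4, 6, 8

Parse right to left into iambic (σˈσ) feet: (na.ˈpi) (ra:t.ˈko) (da.ˈri:) (pa.ˈpa).
Foot heads (stressed positions): 2, 4, 6, 8.
End Rule Leftmost: primary stress on the leftmost head = syllable 2.
Secondary stress on 4, 6, 8: na.ˈpi.ra:t.ˌko.da.ˌri:.pa.ˌpa.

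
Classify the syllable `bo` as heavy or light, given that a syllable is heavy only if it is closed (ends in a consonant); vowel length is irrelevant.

`bo`: short vowel, open (no coda). Open (no coda) → light.

light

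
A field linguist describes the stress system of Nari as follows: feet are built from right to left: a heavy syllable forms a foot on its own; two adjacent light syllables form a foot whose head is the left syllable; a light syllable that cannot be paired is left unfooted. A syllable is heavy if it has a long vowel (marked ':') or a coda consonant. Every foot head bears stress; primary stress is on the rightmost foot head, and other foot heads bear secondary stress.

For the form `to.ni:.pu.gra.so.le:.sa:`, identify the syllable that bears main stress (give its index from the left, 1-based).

Weights: 1 to L, 2 ni: H, 3 pu L, 4 gra L, 5 so L, 6 le: H, 7 sa: H.
Parse right to left (heavy = foot alone; LL = one foot; stranded L unfooted): to (ˈni:) pu (ˈgra.so) (ˈle:) (ˈsa:).
Foot heads: 2, 4, 6, 7.
Primary stress on the rightmost head = syllable 7.
Primary stress: syllable 7 → to.ni:.pu.gra.so.le:.ˈsa:.

7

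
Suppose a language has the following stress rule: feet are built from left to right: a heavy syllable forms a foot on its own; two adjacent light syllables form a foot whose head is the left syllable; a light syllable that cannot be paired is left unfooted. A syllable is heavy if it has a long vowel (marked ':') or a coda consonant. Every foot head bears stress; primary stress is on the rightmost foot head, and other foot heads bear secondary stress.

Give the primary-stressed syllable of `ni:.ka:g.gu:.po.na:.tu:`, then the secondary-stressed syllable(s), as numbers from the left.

Weights: 1 ni: H, 2 ka:g H, 3 gu: H, 4 po L, 5 na: H, 6 tu: H.
Parse left to right (heavy = foot alone; LL = one foot; stranded L unfooted): (ˈni:) (ˈka:g) (ˈgu:) po (ˈna:) (ˈtu:).
Foot heads: 1, 2, 3, 5, 6.
Primary stress on the rightmost head = syllable 6.
Secondary stress on 1, 2, 3, 5: ˌni:.ˌka:g.ˌgu:.po.ˌna:.ˈtu:.

primary 6, secondary 1, 2, 3, 5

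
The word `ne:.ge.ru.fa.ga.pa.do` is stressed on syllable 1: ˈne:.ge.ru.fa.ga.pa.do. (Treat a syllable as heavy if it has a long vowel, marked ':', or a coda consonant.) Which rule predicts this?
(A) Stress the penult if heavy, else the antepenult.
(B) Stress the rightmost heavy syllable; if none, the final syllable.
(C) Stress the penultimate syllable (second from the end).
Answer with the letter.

Rule A → syllable 5 (observed: 1).
Rule B → syllable 1 ✓.
Rule C → syllable 6 (observed: 1).

B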